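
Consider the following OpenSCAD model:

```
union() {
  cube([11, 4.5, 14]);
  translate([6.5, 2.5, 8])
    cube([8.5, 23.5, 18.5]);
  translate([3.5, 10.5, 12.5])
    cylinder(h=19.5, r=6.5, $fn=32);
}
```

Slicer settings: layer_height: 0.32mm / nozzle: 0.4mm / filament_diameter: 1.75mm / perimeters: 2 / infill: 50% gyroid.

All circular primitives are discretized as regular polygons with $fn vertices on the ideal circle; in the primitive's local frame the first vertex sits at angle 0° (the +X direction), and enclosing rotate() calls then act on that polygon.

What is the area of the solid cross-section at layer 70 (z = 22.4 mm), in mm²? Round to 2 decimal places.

303.13 mm²

At z = 22.4 mm: the cube is absent (z outside [0, 14]); the cube at (6.5, 2.5) (footprint 8.5×23.5) is included at this height (area 199.75 mm²); the r=6.5 cylinder at (3.5, 10.5) contributes a regular 32-gon of circumradius 6.5 (area = (32/2)·6.500²·sin(360°/32) = 131.88 mm²); Combining (union): the regions partially overlap — summed areas 331.63 mm² minus the doubly-counted overlap 28.50 mm² gives 303.13 mm² — area = 303.13 mm². Overall, the cross-section is a single solid region. Net area = 303.13 mm².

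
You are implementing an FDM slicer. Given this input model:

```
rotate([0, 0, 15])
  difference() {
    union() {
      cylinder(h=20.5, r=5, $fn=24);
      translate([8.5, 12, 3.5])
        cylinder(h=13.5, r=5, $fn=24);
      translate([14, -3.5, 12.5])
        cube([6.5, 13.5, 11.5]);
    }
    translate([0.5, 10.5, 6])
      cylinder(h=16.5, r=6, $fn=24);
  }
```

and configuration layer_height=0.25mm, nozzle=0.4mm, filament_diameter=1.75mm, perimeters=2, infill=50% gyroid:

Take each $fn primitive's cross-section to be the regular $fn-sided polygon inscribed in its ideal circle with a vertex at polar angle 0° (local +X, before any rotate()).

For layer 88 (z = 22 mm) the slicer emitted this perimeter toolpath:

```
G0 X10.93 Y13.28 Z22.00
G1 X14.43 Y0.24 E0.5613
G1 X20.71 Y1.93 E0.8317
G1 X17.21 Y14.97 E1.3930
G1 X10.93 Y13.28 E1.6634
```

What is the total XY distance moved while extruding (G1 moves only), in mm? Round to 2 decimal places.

40.01 mm

Sum the Euclidean lengths of each G1 segment: total = 40.01 mm.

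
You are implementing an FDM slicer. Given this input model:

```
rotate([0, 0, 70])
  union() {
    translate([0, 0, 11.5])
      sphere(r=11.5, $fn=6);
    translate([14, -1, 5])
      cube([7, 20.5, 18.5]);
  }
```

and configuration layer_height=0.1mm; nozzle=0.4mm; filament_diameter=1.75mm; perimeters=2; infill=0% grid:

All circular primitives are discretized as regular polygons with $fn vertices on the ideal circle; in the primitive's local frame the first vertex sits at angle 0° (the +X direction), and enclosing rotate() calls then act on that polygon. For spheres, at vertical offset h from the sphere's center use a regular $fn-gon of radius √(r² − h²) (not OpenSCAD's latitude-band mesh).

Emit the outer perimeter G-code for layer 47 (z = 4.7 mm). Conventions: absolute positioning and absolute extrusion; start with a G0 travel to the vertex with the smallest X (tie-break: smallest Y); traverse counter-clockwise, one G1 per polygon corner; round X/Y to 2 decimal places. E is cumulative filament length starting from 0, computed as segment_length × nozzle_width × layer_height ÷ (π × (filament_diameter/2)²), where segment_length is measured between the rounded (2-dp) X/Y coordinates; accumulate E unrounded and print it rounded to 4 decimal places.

At z = 4.7 mm: the sphere: section is a regular 6-gon, circumradius = √(r²−h²) = √(11.5²−6.8²) = 9.274; the cube at (14, -1) is not intersected at this z (z outside [5, 23.5]); Merging all regions: only the r=11.5 sphere is present, so the union is just that shape — 1 connected region; (whole slice rotated 70° about Z — lengths, areas and connectivity unchanged). The outline is a single polygon with 6 vertices. Extrusion per mm of travel: 0.4 × 0.1 / (π × 0.875²) = 0.016630. Accumulating E over each segment gives final E = 0.9250.

G0 X-9.13 Y-1.61 Z4.70
G1 X-3.17 Y-8.71 E0.1542
G1 X5.96 Y-7.10 E0.3083
G1 X9.13 Y1.61 E0.4625
G1 X3.17 Y8.71 E0.6166
G1 X-5.96 Y7.10 E0.7708
G1 X-9.13 Y-1.61 E0.9250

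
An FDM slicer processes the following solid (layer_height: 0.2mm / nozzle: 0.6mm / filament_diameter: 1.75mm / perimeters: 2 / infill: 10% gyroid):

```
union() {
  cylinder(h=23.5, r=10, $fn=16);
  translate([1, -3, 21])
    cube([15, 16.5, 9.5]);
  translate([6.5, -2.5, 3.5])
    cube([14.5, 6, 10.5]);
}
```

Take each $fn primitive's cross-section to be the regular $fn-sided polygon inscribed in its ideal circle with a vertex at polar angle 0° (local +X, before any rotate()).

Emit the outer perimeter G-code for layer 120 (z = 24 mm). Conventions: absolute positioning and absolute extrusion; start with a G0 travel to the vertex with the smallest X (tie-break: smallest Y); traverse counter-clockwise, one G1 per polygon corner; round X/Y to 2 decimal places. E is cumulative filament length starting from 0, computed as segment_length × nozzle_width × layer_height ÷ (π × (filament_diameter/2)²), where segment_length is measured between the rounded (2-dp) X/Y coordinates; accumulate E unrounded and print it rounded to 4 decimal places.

At z = 24 mm: the cylinder is absent (z outside [0, 23.5]); the cube at (1, -3) (footprint 15×16.5) is included at this height; the cube at (6.5, -2.5) does not reach this height (z outside [3.5, 14]); Combining (union): only the 15×16.5 cube at (1, -3) is present, so the union is just that shape — 1 connected region. The outline is a single polygon with 4 vertices. Extrusion per mm of travel: 0.6 × 0.2 / (π × 0.875²) = 0.049890. Accumulating E over each segment gives final E = 3.1431.

G0 X1.00 Y-3.00 Z24.00
G1 X16.00 Y-3.00 E0.7484
G1 X16.00 Y13.50 E1.5715
G1 X1.00 Y13.50 E2.3199
G1 X1.00 Y-3.00 E3.1431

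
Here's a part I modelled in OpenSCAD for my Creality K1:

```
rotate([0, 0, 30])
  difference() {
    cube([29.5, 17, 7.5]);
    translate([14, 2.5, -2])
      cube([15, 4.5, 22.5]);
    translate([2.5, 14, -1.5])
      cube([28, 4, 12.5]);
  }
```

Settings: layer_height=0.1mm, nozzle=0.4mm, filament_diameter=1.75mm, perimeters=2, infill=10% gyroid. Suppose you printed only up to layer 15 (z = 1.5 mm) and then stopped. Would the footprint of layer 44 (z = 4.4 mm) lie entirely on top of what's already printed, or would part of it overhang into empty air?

entirely on top

Compare the two slices. At z = 1.5: the 29.5×17 cube contributes its full rectangle (area 501.50 mm²); the cube at (14, 2.5) is present — its section is the full 15×4.5 rectangle (area 67.50 mm²); the 28×4 cube at (2.5, 14) contributes its full rectangle (area 112.00 mm²); Taking the first minus the rest: starting from the 29.5×17 cube (501.50 mm²), the 15×4.5 cube at (14, 2.5) lies wholly inside it (removes its full 67.50 mm² and its 39.00 mm outline becomes a hole wall); the 28×4 cube at (2.5, 14) partially overlaps it — only the 81.00 mm² overlap (of its 112.00 mm²) is removed, clipping the outline — area = 353.00 mm²; (whole slice rotated 30° about Z — lengths, areas and connectivity unchanged). At z = 4.4: the cube is present — its section is the full 29.5×17 rectangle (area 501.50 mm²); the cube at (14, 2.5) (footprint 15×4.5) is included at this height (area 67.50 mm²); the cube at (2.5, 14) (footprint 28×4) is included at this height (area 112.00 mm²); Subtracting the remaining from the first: starting from the 29.5×17 cube (501.50 mm²), the 15×4.5 cube at (14, 2.5) lies wholly inside it (removes its full 67.50 mm² and its 39.00 mm outline becomes a hole wall); the 28×4 cube at (2.5, 14) partially overlaps it — only the 81.00 mm² overlap (of its 112.00 mm²) is removed, clipping the outline — area = 353.00 mm²; (whole slice rotated 30° about Z — lengths, areas and connectivity unchanged). Checking containment: the cross-section at z = 4.4 is a subset of the cross-section at z = 1.5.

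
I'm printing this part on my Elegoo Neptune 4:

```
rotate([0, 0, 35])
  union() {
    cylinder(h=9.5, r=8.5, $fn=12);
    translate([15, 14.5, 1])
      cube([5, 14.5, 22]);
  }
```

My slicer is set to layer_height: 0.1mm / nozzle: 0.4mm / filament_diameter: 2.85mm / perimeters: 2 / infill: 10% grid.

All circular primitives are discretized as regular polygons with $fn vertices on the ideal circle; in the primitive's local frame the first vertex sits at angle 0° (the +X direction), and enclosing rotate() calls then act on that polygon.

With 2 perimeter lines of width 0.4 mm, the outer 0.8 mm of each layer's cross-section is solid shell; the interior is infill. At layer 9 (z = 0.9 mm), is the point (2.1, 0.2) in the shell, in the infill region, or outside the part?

At z = 0.9 mm: the r=8.5 cylinder gives a regular 12-gon of circumradius 8.5 (constant along its height); the cube at (15, 14.5) is absent (z outside [1, 23]); Combining (union): only the r=8.5 cylinder is present, so the union is just that shape — 1 connected region; (whole slice rotated 35° about Z — lengths, areas and connectivity unchanged). Overall, the cross-section is a single solid region. Undo the 35° rotation: the query point maps to (1.835, -1.041) in the un-rotated model frame. The nearest boundary edge runs (7.36, -4.25)→(8.50, 0.00); distance from the point to it = 6.17 mm. The point is inside the cross-section and 6.17 mm from the nearest boundary — more than the 0.8 mm shell width (2 × 0.4), so it's in the infill interior.

infill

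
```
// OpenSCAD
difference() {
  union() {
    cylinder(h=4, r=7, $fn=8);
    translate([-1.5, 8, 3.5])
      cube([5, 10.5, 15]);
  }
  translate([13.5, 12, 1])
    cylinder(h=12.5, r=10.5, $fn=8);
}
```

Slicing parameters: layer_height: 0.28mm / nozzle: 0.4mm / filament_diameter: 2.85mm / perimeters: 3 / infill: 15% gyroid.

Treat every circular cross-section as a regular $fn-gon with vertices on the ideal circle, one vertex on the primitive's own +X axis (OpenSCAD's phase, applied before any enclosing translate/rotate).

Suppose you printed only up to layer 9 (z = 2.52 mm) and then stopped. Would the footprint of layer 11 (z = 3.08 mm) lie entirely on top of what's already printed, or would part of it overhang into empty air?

Compare the two slices. At z = 2.52: the r=7 cylinder gives a regular 8-gon of circumradius 7 (constant along its height) (area = (8/2)·7.000²·sin(360°/8) = 138.59 mm²); the cube at (-1.5, 8) is absent (z outside [3.5, 18.5]); Combining (union): only the r=7 cylinder is present, so the union is just that shape — area = 138.59 mm²; the r=10.5 cylinder at (13.5, 12) contributes a regular 8-gon of circumradius 10.5 (area = (8/2)·10.500²·sin(360°/8) = 311.83 mm²); After the difference (first − rest): starting from the result so far (138.59 mm²), the r=10.5 cylinder at (13.5, 12) misses the remaining region (no effect) — area = 138.59 mm². At z = 3.08: the r=7 cylinder contributes a regular 8-gon of circumradius 7 (area = (8/2)·7.000²·sin(360°/8) = 138.59 mm²); the cube at (-1.5, 8) is absent (z outside [3.5, 18.5]); Merging all regions: only the r=7 cylinder is present, so the union is just that shape — area = 138.59 mm²; the r=10.5 cylinder at (13.5, 12) gives a regular 8-gon of circumradius 10.5 (constant along its height) (area = (8/2)·10.500²·sin(360°/8) = 311.83 mm²); Taking the first minus the rest: starting from the result so far (138.59 mm²), the r=10.5 cylinder at (13.5, 12) misses the remaining region (no effect) — area = 138.59 mm². Checking containment: the cross-section at z = 3.08 is a subset of the cross-section at z = 2.52.

entirely on top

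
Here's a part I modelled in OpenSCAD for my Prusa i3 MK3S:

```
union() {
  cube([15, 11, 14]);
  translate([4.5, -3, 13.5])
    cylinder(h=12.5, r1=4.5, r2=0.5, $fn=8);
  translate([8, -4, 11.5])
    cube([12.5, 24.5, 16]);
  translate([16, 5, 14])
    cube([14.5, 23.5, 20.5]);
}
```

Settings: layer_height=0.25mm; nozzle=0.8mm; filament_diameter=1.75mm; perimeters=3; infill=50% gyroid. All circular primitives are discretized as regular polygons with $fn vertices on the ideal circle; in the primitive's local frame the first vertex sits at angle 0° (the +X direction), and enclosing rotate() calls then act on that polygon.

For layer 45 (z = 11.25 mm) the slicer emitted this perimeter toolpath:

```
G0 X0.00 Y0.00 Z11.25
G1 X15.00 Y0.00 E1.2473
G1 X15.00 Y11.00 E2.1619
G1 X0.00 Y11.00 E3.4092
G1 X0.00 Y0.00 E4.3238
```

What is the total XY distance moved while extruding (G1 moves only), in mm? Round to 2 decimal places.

Sum the Euclidean lengths of each G1 segment: total = 52.00 mm.

52.00 mm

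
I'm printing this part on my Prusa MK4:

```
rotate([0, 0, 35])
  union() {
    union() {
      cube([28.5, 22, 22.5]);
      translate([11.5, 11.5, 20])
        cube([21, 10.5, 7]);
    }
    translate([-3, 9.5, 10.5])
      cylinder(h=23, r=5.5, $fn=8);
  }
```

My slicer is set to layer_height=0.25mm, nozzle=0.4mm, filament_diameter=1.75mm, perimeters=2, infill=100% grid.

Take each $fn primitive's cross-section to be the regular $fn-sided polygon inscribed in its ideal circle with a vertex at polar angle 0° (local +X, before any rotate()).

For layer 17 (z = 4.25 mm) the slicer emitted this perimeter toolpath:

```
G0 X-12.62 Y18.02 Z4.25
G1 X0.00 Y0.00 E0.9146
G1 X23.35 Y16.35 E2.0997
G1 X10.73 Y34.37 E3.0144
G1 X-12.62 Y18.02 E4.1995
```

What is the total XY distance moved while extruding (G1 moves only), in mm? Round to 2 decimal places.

101.01 mm

Sum the Euclidean lengths of each G1 segment: total = 101.01 mm.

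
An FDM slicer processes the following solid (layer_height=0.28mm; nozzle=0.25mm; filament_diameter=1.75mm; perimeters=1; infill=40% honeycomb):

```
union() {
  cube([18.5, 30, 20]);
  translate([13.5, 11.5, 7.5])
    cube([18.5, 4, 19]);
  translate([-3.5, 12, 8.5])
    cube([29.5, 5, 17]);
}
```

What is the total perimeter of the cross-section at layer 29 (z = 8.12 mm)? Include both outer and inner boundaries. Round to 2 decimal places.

124.00 mm

At z = 8.12 mm: the 18.5×30 cube contributes its full rectangle (perimeter 97.00 mm); the 18.5×4 cube at (13.5, 11.5) contributes its full rectangle (perimeter 45.00 mm); the cube at (-3.5, 12) does not reach this height (z outside [8.5, 25.5]); Combining (union): the regions partially overlap (shared area 20.00 mm²), so the edge portions inside another operand are dropped and the merged outline is re-measured after clipping — boundary = 124.00 mm. Overall, the cross-section is a single solid region. Total boundary length (outer) = 124.00 mm.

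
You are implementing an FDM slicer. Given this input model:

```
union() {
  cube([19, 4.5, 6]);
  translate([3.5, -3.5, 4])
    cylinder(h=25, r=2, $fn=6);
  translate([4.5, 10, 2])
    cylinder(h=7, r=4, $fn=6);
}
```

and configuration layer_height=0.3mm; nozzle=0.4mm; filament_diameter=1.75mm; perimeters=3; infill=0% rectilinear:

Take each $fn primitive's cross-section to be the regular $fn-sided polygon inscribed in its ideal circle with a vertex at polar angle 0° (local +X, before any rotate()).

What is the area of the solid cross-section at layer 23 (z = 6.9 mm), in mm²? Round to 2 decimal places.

51.96 mm²

At z = 6.9 mm: the cube is not intersected at this z (z outside [0, 6]); the cylinder at (3.5, -3.5): section is a regular 6-gon, circumradius r=2 (area = (6/2)·2.000²·sin(360°/6) = 10.39 mm²); the r=4 cylinder at (4.5, 10) gives a regular 6-gon of circumradius 4 (constant along its height) (area = (6/2)·4.000²·sin(360°/6) = 41.57 mm²); Combining (union): the 2 present regions are separate (no shared area or edge), so areas and boundary lengths simply add and each stays a separate island — area = 51.96 mm². Overall, the cross-section has 2 separate islands. Net area = 51.96 mm².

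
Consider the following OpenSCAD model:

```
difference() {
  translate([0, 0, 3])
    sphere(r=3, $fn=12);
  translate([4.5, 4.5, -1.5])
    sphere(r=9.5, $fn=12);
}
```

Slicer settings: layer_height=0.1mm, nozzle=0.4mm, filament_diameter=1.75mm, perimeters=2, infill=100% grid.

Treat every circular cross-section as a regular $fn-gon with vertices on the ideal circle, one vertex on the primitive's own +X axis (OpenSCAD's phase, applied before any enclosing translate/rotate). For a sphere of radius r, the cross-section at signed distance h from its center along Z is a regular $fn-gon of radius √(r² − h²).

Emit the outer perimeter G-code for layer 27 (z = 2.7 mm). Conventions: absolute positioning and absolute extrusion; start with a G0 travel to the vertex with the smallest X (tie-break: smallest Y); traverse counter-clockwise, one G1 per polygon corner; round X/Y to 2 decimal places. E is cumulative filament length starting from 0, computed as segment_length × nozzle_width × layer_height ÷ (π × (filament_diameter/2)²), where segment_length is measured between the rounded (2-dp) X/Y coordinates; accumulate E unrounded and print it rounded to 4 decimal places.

At z = 2.7 mm: the r=3 sphere slices to a regular 12-gon of circumradius 2.985 (√(r²−h²) with h=0.3 from center); the sphere at (4.5, 4.5): section is a regular 12-gon, circumradius = √(r²−h²) = √(9.5²−4.2²) = 8.521; After the difference (first − rest): starting from the r=3 sphere, the r=9.5 sphere at (4.5, 4.5) partially overlaps it — only the 23.44 mm² overlap (of its 217.83 mm²) is removed, clipping the outline — 1 connected region. The outline is a single polygon with 8 vertices. Extrusion per mm of travel: 0.4 × 0.1 / (π × 0.875²) = 0.016630. Accumulating E over each segment gives final E = 0.1642.

G0 X-2.98 Y0.00 Z2.70
G1 X-2.59 Y-1.49 E0.0256
G1 X-1.49 Y-2.59 E0.0515
G1 X0.00 Y-2.98 E0.0771
G1 X0.32 Y-2.90 E0.0826
G1 X0.24 Y-2.88 E0.0840
G1 X-2.88 Y0.24 E0.1573
G1 X-2.90 Y0.32 E0.1587
G1 X-2.98 Y0.00 E0.1642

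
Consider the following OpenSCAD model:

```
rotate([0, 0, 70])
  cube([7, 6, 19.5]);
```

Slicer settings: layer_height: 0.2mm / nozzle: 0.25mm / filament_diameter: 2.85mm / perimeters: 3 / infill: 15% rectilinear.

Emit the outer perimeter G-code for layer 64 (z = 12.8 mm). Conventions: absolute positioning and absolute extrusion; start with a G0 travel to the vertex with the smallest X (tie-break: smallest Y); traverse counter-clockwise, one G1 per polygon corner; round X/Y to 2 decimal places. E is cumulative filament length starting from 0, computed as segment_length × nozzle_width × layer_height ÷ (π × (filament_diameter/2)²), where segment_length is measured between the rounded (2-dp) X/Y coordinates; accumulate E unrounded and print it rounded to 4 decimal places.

At z = 12.8 mm: the cube (footprint 7×6) is included at this height; (whole slice rotated 70° about Z — lengths, areas and connectivity unchanged). The outline is a single polygon with 4 vertices. Extrusion per mm of travel: 0.25 × 0.2 / (π × 1.425²) = 0.007838. Accumulating E over each segment gives final E = 0.2038.

G0 X-5.64 Y2.05 Z12.80
G1 X0.00 Y0.00 E0.0470
G1 X2.39 Y6.58 E0.1019
G1 X-3.24 Y8.63 E0.1489
G1 X-5.64 Y2.05 E0.2038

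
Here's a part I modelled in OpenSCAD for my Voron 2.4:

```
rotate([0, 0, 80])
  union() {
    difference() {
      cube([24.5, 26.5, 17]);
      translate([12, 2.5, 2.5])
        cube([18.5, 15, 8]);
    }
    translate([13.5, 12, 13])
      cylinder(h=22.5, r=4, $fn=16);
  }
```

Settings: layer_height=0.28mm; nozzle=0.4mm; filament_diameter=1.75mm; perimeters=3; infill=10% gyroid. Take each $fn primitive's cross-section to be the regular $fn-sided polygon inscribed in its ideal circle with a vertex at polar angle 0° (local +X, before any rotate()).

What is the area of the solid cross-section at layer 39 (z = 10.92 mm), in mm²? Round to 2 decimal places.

At z = 10.92 mm: the cube is present — its section is the full 24.5×26.5 rectangle (area 649.25 mm²); the cube at (12, 2.5) is not intersected at this z (z outside [2.5, 10.5]); Subtracting the remaining from the first: none of the subtracted shapes is present at this height, so the 24.5×26.5 cube is unchanged — area = 649.25 mm²; the cylinder at (13.5, 12) is not intersected at this z (z outside [13, 35.5]); Combining (union): only the result so far is present, so the union is just that shape — area = 649.25 mm²; (whole slice rotated 80° about Z — lengths, areas and connectivity unchanged). Overall, the cross-section is a single solid region. Net area = 649.25 mm².

649.25 mm²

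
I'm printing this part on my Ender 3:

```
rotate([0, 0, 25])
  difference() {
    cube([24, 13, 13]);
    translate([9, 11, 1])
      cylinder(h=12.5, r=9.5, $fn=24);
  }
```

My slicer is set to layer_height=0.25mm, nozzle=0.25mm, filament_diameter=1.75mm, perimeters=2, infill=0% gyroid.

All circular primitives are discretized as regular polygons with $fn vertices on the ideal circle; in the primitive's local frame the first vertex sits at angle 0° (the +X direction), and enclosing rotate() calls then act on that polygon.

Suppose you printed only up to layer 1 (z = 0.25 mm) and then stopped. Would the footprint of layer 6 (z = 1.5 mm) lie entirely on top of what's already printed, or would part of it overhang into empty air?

entirely on top

Compare the two slices. At z = 0.25: the 24×13 cube contributes its full rectangle (area 312.00 mm²); the cylinder at (9, 11) is absent (z outside [1, 13.5]); Taking the first minus the rest: none of the subtracted shapes is present at this height, so the 24×13 cube is unchanged — area = 312.00 mm²; (rotated 25° about Z; rotation is an isometry so areas/perimeters/island counts are preserved). At z = 1.5: the cube (footprint 24×13) is included at this height (area 312.00 mm²); the cylinder at (9, 11): section is a regular 24-gon, circumradius r=9.5 (area = (24/2)·9.500²·sin(360°/24) = 280.30 mm²); Subtracting the remaining from the first: starting from the 24×13 cube (312.00 mm²), the r=9.5 cylinder at (9, 11) partially overlaps it — only the 176.02 mm² overlap (of its 280.30 mm²) is removed, clipping the outline — area = 135.98 mm²; (whole slice rotated 25° about Z — lengths, areas and connectivity unchanged). Checking containment: the cross-section at z = 1.5 is a subset of the cross-section at z = 0.25.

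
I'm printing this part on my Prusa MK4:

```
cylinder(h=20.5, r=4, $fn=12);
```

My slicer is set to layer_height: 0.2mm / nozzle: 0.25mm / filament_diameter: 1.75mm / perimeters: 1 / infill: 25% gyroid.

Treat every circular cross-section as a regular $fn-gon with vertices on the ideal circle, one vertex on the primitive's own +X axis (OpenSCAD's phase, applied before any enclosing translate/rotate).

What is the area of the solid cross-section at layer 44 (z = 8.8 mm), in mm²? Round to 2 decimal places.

At z = 8.8 mm: the r=4 cylinder gives a regular 12-gon of circumradius 4 (constant along its height) (area = (12/2)·4.000²·sin(360°/12) = 48.00 mm²). Overall, the cross-section is a single solid region. Net area = 48.00 mm².

48.00 mm²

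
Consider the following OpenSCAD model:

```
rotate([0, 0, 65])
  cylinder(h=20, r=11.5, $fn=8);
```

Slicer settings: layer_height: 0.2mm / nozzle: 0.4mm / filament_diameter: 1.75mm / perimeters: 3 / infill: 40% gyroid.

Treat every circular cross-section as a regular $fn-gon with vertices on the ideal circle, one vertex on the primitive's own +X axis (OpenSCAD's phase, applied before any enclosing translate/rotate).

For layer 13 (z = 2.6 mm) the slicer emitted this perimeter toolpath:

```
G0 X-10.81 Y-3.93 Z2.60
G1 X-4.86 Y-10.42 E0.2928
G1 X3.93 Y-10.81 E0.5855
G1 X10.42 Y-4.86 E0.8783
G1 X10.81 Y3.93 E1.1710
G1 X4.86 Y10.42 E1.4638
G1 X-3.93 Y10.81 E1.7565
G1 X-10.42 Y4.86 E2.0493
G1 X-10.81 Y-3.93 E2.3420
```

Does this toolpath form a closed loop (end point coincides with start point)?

Start point (G0): (-10.81, -3.93). End point (last G1): the path returns to the start — closed.

yes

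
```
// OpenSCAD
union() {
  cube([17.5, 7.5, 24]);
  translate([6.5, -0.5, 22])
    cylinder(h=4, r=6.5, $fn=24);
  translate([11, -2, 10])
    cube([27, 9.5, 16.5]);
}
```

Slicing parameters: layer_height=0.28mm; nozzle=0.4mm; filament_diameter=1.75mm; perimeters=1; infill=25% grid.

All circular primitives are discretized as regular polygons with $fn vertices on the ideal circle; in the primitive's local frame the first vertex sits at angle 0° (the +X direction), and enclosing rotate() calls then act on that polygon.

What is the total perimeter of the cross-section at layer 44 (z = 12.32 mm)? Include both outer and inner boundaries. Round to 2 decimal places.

At z = 12.32 mm: the cube is present — its section is the full 17.5×7.5 rectangle (perimeter 50.00 mm); the cylinder at (6.5, -0.5) is not intersected at this z (z outside [22, 26]); the cube at (11, -2) is present — its section is the full 27×9.5 rectangle (perimeter 73.00 mm); Combining (union): the regions partially overlap (shared area 48.75 mm²), so the edge portions inside another operand are dropped and the merged outline is re-measured after clipping — boundary = 95.00 mm. Overall, the cross-section is a single solid region. Total boundary length (outer) = 95.00 mm.

95.00 mm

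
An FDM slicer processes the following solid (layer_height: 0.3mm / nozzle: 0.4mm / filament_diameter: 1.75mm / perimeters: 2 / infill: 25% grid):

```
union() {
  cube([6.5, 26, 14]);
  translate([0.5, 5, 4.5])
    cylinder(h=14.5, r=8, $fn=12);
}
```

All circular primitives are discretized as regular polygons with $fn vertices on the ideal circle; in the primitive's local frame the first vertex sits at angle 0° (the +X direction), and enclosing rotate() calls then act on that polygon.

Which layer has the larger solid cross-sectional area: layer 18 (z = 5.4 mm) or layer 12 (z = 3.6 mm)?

Layer 18 (z = 5.4): the cube is present — its section is the full 6.5×26 rectangle (area 169.00 mm²); the r=8 cylinder at (0.5, 5) gives a regular 12-gon of circumradius 8 (constant along its height) (area = (12/2)·8.000²·sin(360°/12) = 192.00 mm²); Taking the union: the regions partially overlap — summed areas 361.00 mm² minus the doubly-counted overlap 78.18 mm² gives 282.82 mm² — area = 282.82 mm². So its area = 282.82 mm². Layer 12 (z = 3.6): the cube (footprint 6.5×26) is included at this height (area 169.00 mm²); the cylinder at (0.5, 5) is not intersected at this z (z outside [4.5, 19]); Merging all regions: only the 6.5×26 cube is present, so the union is just that shape — area = 169.00 mm². So its area = 169.00 mm². Layer 18 is larger (282.82 vs 169.00 mm²).

layer 18 (z = 5.4 mm)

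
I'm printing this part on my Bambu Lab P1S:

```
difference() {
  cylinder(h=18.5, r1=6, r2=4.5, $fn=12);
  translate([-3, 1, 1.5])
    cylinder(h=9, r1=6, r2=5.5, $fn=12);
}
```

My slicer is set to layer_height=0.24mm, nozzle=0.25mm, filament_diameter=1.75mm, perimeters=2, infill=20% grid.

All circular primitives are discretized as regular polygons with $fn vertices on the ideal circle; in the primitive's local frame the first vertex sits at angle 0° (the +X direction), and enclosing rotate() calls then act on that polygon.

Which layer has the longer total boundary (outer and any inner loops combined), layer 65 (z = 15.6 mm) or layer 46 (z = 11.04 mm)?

Layer 65 (z = 15.6): the cone: at t=0.843 of its height the radius interpolates to r₁+(r₂−r₁)t = 4.735, giving a regular 12-gon of that circumradius (perimeter = 2·12·4.735·sin(180°/12) = 29.41 mm); the cone at (-3, 1) is not intersected at this z (z outside [1.5, 10.5]); After the difference (first − rest): none of the subtracted shapes is present at this height, so the cone is unchanged — boundary = 29.41 mm. So its perimeter = 29.41 mm. Layer 46 (z = 11.04): the cone (r1=6→r2=4.5) has section circumradius 5.105 here — a regular 12-gon (perimeter = 2·12·5.105·sin(180°/12) = 31.71 mm); the cone at (-3, 1) does not reach this height (z outside [1.5, 10.5]); After the difference (first − rest): none of the subtracted shapes is present at this height, so the cone is unchanged — boundary = 31.71 mm. So its perimeter = 31.71 mm. Layer 46 is larger (31.71 vs 29.41 mm).

layer 46 (z = 11.04 mm)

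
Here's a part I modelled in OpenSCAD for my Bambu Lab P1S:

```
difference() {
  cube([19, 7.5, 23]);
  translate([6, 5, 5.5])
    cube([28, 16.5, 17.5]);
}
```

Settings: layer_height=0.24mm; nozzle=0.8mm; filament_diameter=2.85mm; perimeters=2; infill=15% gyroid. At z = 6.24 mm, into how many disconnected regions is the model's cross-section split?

1

At z = 6.24 mm: the cube (footprint 19×7.5) is included at this height; the cube at (6, 5) (footprint 28×16.5) is included at this height; After the difference (first − rest): starting from the 19×7.5 cube, the 28×16.5 cube at (6, 5) partially overlaps it — only the 32.50 mm² overlap (of its 462.00 mm²) is removed, clipping the outline — 1 connected region. The result has 1 disconnected region.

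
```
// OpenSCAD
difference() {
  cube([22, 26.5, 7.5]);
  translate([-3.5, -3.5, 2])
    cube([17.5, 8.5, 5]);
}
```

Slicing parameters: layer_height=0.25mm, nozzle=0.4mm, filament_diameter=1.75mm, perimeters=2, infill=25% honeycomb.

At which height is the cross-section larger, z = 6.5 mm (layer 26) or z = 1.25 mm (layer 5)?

Layer 26 (z = 6.5): the 22×26.5 cube contributes its full rectangle (area 583.00 mm²); the 17.5×8.5 cube at (-3.5, -3.5) contributes its full rectangle (area 148.75 mm²); Subtracting the remaining from the first: starting from the 22×26.5 cube (583.00 mm²), the 17.5×8.5 cube at (-3.5, -3.5) partially overlaps it — only the 70.00 mm² overlap (of its 148.75 mm²) is removed, clipping the outline — area = 513.00 mm². So its area = 513.00 mm². Layer 5 (z = 1.25): the cube (footprint 22×26.5) is included at this height (area 583.00 mm²); the cube at (-3.5, -3.5) is absent (z outside [2, 7]); Taking the first minus the rest: none of the subtracted shapes is present at this height, so the 22×26.5 cube is unchanged — area = 583.00 mm². So its area = 583.00 mm². Layer 5 is larger (583.00 vs 513.00 mm²).

layer 5 (z = 1.25 mm)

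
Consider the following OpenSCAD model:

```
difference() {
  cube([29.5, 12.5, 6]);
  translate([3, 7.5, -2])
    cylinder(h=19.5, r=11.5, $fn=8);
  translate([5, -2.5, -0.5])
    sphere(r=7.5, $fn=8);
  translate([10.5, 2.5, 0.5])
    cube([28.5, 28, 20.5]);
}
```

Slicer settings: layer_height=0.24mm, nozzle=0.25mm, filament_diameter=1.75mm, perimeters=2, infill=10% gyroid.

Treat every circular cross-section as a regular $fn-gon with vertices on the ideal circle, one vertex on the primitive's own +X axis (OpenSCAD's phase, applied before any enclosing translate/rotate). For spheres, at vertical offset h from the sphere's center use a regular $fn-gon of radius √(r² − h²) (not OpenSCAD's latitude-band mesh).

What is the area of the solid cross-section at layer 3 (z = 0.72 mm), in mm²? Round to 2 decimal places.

43.97 mm²

At z = 0.72 mm: the 29.5×12.5 cube contributes its full rectangle (area 368.75 mm²); the r=11.5 cylinder at (3, 7.5) gives a regular 8-gon of circumradius 11.5 (constant along its height) (area = (8/2)·11.500²·sin(360°/8) = 374.06 mm²); the r=7.5 sphere at (5, -2.5) slices to a regular 8-gon of circumradius 7.400 (√(r²−h²) with h=1.22 from center) (area = (8/2)·7.400²·sin(360°/8) = 154.89 mm²); the 28.5×28 cube at (10.5, 2.5) contributes its full rectangle (area 798.00 mm²); Taking the first minus the rest: starting from the 29.5×12.5 cube (368.75 mm²), the r=11.5 cylinder at (3, 7.5) partially overlaps it — only the 164.42 mm² overlap (of its 374.06 mm²) is removed, clipping the outline; the r=7.5 sphere at (5, -2.5) misses the remaining region (no effect); the 28.5×28 cube at (10.5, 2.5) partially overlaps it — only the 160.36 mm² overlap (of its 798.00 mm²) is removed, clipping the outline — area = 43.97 mm². Overall, the cross-section is a single solid region. Net area = 43.97 mm².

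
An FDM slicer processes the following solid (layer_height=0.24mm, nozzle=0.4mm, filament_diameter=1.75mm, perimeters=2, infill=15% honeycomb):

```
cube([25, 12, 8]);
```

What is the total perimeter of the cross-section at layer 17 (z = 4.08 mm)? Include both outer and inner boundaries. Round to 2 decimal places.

At z = 4.08 mm: the cube (footprint 25×12) is included at this height (perimeter 74.00 mm). Overall, the cross-section is a single solid region. Total boundary length (outer) = 74.00 mm.

74.00 mm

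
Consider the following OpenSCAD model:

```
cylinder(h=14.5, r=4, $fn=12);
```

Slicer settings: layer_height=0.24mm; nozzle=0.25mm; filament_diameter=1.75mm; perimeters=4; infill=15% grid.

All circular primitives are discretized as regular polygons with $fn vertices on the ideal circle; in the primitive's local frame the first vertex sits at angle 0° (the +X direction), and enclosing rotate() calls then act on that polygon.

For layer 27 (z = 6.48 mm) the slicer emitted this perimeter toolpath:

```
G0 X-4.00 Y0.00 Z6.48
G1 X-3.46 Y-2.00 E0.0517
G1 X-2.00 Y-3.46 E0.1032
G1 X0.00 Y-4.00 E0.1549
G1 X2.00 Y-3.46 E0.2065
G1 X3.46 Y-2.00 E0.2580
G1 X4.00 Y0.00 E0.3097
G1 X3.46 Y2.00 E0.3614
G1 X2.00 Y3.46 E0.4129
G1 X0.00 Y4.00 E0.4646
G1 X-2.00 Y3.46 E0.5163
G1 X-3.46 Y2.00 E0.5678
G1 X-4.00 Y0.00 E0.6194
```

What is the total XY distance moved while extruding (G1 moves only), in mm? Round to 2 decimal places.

24.83 mm

Sum the Euclidean lengths of each G1 segment: total = 24.83 mm.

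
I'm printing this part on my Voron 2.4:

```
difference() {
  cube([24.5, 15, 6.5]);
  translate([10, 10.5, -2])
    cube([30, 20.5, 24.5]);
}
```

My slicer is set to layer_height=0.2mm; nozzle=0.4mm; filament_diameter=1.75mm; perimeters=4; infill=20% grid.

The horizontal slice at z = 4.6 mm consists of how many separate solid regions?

1

At z = 4.6 mm: the cube (footprint 24.5×15) is included at this height; the cube at (10, 10.5) is present — its section is the full 30×20.5 rectangle; After the difference (first − rest): starting from the 24.5×15 cube, the 30×20.5 cube at (10, 10.5) partially overlaps it — only the 65.25 mm² overlap (of its 615.00 mm²) is removed, clipping the outline — 1 connected region. The result has 1 disconnected region.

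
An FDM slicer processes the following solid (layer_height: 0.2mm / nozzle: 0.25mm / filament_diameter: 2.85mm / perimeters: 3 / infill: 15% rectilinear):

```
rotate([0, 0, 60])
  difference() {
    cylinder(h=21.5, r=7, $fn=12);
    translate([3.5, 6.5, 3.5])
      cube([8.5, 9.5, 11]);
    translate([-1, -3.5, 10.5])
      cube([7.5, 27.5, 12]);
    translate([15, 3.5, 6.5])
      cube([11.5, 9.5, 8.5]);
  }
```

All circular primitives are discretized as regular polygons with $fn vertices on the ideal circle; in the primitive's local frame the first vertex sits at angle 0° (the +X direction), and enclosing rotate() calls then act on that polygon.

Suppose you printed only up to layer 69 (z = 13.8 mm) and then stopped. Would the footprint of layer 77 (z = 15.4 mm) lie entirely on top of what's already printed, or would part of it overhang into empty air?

Compare the two slices. At z = 13.8: the r=7 cylinder contributes a regular 12-gon of circumradius 7 (area = (12/2)·7.000²·sin(360°/12) = 147.00 mm²); the cube at (3.5, 6.5) is present — its section is the full 8.5×9.5 rectangle (area 80.75 mm²); the cube at (-1, -3.5) is present — its section is the full 7.5×27.5 rectangle (area 206.25 mm²); the cube at (15, 3.5) (footprint 11.5×9.5) is included at this height (area 109.25 mm²); After the difference (first − rest): starting from the r=7 cylinder (147.00 mm²), the 8.5×9.5 cube at (3.5, 6.5) misses the remaining region (no effect); the 7.5×27.5 cube at (-1, -3.5) partially overlaps it — only the 69.04 mm² overlap (of its 206.25 mm²) is removed, clipping the outline; the 11.5×9.5 cube at (15, 3.5) misses the remaining region (no effect) — area = 77.96 mm²; (rotated 60° about Z; rotation is an isometry so areas/perimeters/island counts are preserved). At z = 15.4: the cylinder: section is a regular 12-gon, circumradius r=7 (area = (12/2)·7.000²·sin(360°/12) = 147.00 mm²); the cube at (3.5, 6.5) does not reach this height (z outside [3.5, 14.5]); the cube at (-1, -3.5) is present — its section is the full 7.5×27.5 rectangle (area 206.25 mm²); the cube at (15, 3.5) is not intersected at this z (z outside [6.5, 15]); Subtracting the remaining from the first: starting from the r=7 cylinder (147.00 mm²), the 7.5×27.5 cube at (-1, -3.5) partially overlaps it — only the 69.04 mm² overlap (of its 206.25 mm²) is removed, clipping the outline — area = 77.96 mm²; (whole slice rotated 60° about Z — lengths, areas and connectivity unchanged). Checking containment: the cross-section at z = 15.4 is a subset of the cross-section at z = 13.8.

entirely on top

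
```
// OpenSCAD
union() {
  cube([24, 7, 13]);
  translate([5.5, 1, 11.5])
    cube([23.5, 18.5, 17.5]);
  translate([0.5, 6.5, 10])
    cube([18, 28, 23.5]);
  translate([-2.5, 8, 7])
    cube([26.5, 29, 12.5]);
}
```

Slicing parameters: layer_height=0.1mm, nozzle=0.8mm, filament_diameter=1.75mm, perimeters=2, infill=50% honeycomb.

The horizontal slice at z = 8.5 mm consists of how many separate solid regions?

At z = 8.5 mm: the cube (footprint 24×7) is included at this height; the cube at (5.5, 1) is absent (z outside [11.5, 29]); the cube at (0.5, 6.5) does not reach this height (z outside [10, 33.5]); the 26.5×29 cube at (-2.5, 8) contributes its full rectangle; Taking the union: the 2 present regions are separate (no shared area or edge), so areas and boundary lengths simply add and each stays a separate island — 2 connected regions. The result has 2 disconnected regions.

2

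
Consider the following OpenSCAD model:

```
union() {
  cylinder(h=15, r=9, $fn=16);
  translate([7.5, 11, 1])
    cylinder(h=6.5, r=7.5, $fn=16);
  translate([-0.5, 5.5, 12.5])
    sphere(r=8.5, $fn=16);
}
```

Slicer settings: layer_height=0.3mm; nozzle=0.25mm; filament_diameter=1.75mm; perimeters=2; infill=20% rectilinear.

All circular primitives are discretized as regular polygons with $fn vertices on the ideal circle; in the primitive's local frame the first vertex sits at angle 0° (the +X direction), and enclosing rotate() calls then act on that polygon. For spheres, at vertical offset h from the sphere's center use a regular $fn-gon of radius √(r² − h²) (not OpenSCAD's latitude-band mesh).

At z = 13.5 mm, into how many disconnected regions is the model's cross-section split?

At z = 13.5 mm: the r=9 cylinder contributes a regular 16-gon of circumradius 9; the cylinder at (7.5, 11) does not reach this height (z outside [1, 7.5]); the r=8.5 sphere at (-0.5, 5.5) slices to a regular 16-gon of circumradius 8.441 (√(r²−h²) with h=1 from center); Combining (union): the regions partially overlap (shared area 139.14 mm²), so overlapping operands fuse into one piece — 1 connected region. The result has 1 disconnected region.

1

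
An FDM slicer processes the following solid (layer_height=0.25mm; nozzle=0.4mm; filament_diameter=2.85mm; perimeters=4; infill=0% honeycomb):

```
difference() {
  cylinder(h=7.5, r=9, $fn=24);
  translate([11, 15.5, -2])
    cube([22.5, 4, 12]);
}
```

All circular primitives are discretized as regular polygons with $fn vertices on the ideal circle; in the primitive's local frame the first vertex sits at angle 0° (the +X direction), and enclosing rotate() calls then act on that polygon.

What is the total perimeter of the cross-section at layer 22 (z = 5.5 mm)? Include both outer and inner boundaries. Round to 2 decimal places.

At z = 5.5 mm: the r=9 cylinder contributes a regular 24-gon of circumradius 9 (perimeter = 2·24·9.000·sin(180°/24) = 56.39 mm); the cube at (11, 15.5) is present — its section is the full 22.5×4 rectangle (perimeter 53.00 mm); Subtracting the remaining from the first: starting from the r=9 cylinder, the 22.5×4 cube at (11, 15.5) misses the remaining region (no effect) — boundary = 56.39 mm. Overall, the cross-section is a single solid region. Total boundary length (outer) = 56.39 mm.

56.39 mm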